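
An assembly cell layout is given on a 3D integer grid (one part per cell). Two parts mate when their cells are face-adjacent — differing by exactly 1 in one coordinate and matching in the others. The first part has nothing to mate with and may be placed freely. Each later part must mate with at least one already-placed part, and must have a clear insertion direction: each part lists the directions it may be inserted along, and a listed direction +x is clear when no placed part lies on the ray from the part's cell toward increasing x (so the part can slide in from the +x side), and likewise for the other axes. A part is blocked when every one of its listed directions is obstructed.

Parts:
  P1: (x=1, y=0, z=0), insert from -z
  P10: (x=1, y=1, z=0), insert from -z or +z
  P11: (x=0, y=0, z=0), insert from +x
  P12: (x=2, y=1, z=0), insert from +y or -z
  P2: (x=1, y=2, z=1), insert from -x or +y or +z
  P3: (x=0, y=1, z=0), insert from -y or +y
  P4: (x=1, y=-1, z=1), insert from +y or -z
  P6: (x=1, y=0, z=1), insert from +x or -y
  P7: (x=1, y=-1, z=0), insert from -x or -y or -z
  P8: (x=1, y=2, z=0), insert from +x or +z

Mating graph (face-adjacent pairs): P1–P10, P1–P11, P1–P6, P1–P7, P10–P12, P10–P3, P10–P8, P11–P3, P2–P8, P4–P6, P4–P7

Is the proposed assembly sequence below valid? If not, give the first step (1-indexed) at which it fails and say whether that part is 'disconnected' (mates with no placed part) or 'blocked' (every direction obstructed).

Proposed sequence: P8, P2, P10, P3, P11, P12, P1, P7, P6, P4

1. P8@(1, 2, 0) [+x clear] — {P8}
2. P2@(1, 2, 1) [-x clear] — {P2, P8}
3. P10@(1, 1, 0) [-z clear] — {P10, P2, P8}
4. P3@(0, 1, 0) [-y clear] — {P10, P2, P3, P8}
5. P11@(0, 0, 0) [+x clear] — {P10, P11, P2, P3, P8}
6. P12@(2, 1, 0) [+y clear] — {P10, P11, P12, P2, P3, P8}
7. P1@(1, 0, 0) [-z clear] — {P1, P10, P11, P12, P2, P3, P8}
8. P7@(1, -1, 0) [-x clear] — {P1, P10, P11, P12, P2, P3, P7, P8}
9. P6@(1, 0, 1) [+x clear] — {P1, P10, P11, P12, P2, P3, P6, P7, P8}
10. P4@(1, -1, 1) — +y/-z all obstructed ⇒ blocked

Invalid at step 10 (blocked)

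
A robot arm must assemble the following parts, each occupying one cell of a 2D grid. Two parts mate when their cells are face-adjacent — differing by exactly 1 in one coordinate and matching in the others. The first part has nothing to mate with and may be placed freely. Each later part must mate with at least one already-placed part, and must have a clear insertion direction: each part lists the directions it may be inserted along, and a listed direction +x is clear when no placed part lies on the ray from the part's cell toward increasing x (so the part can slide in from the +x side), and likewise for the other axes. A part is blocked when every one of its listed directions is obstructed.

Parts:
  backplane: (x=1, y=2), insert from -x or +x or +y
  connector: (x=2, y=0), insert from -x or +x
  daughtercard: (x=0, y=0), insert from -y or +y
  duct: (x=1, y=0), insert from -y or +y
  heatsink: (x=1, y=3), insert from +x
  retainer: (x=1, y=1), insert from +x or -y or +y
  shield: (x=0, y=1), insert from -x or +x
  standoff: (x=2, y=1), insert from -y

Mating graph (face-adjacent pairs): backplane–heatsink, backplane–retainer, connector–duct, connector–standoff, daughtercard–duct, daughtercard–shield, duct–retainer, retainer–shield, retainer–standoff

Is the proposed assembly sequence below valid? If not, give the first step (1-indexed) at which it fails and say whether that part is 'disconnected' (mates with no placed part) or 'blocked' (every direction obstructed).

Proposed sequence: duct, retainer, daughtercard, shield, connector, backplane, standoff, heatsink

1. duct@(1, 0) [-y clear] — {duct}
2. retainer@(1, 1) [+x clear] — {duct, retainer}
3. daughtercard@(0, 0) [-y clear] — {daughtercard, duct, retainer}
4. shield@(0, 1) [-x clear] — {daughtercard, duct, retainer, shield}
5. connector@(2, 0) [+x clear] — {connector, daughtercard, duct, retainer, shield}
6. backplane@(1, 2) [-x clear] — {backplane, connector, daughtercard, duct, retainer, shield}
7. standoff@(2, 1) — -y all obstructed ⇒ blocked

Invalid at step 7 (blocked)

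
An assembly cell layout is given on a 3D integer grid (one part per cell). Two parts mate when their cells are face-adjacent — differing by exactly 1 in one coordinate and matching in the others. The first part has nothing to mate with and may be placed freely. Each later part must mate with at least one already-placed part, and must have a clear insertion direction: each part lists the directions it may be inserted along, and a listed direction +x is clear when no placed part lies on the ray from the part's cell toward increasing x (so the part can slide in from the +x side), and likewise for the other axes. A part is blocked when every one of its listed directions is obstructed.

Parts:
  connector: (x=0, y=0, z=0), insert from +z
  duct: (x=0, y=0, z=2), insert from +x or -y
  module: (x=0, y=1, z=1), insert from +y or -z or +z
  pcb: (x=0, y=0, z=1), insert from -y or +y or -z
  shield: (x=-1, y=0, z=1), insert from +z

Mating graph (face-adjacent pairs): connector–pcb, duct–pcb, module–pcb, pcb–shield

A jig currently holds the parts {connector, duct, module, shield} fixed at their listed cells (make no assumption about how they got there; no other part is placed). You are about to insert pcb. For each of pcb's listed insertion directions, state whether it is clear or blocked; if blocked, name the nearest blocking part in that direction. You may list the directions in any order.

+y: blocked by module; -y: clear; -z: blocked by connector

-y: ray from pcb(0, 0, 1) has no placed part ⇒ clear
+y: nearest on ray is module@(0, 1, 1) ⇒ blocked
-z: nearest on ray is connector@(0, 0, 0) ⇒ blocked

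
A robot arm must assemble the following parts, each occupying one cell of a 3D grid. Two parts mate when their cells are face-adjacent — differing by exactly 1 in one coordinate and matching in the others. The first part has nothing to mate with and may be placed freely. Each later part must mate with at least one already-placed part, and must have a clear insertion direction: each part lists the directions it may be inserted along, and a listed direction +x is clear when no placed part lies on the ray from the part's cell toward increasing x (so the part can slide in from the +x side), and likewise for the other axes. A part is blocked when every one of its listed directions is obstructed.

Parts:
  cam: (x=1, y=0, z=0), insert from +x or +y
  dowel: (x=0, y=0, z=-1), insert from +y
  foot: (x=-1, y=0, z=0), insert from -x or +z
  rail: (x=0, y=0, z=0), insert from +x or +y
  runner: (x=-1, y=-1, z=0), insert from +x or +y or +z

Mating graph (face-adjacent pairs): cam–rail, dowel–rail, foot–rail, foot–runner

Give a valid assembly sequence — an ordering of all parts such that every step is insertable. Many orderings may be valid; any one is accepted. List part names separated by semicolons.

runner; foot; rail; cam; dowel

1. runner@(-1, -1, 0) [+x clear] — {runner}
2. foot@(-1, 0, 0) [-x clear] — {foot, runner}
3. rail@(0, 0, 0) [+x clear] — {foot, rail, runner}
4. cam@(1, 0, 0) [+x clear] — {cam, foot, rail, runner}
5. dowel@(0, 0, -1) [+y clear] — {cam, dowel, foot, rail, runner}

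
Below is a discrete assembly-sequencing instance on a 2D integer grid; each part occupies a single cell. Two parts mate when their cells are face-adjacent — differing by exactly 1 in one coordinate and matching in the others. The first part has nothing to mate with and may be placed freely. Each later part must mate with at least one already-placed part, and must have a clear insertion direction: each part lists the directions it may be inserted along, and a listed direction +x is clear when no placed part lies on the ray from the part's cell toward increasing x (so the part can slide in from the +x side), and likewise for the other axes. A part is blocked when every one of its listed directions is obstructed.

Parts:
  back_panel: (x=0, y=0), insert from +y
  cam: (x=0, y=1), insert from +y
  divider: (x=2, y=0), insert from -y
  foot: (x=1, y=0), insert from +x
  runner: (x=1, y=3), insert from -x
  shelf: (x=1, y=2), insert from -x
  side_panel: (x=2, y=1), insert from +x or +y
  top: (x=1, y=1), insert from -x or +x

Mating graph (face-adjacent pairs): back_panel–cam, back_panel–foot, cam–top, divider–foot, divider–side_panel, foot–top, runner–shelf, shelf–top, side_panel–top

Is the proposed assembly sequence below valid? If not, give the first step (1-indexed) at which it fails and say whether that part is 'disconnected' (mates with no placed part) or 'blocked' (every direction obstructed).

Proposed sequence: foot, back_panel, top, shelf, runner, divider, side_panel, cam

Valid

1. foot@(1, 0) [+x clear] — {foot}
2. back_panel@(0, 0) [+y clear] — {back_panel, foot}
3. top@(1, 1) [-x clear] — {back_panel, foot, top}
4. shelf@(1, 2) [-x clear] — {back_panel, foot, shelf, top}
5. runner@(1, 3) [-x clear] — {back_panel, foot, runner, shelf, top}
6. divider@(2, 0) [-y clear] — {back_panel, divider, foot, runner, shelf, top}
7. side_panel@(2, 1) [+x clear] — {back_panel, divider, foot, runner, shelf, side_panel, top}
8. cam@(0, 1) [+y clear] — {back_panel, cam, divider, foot, runner, shelf, side_panel, top}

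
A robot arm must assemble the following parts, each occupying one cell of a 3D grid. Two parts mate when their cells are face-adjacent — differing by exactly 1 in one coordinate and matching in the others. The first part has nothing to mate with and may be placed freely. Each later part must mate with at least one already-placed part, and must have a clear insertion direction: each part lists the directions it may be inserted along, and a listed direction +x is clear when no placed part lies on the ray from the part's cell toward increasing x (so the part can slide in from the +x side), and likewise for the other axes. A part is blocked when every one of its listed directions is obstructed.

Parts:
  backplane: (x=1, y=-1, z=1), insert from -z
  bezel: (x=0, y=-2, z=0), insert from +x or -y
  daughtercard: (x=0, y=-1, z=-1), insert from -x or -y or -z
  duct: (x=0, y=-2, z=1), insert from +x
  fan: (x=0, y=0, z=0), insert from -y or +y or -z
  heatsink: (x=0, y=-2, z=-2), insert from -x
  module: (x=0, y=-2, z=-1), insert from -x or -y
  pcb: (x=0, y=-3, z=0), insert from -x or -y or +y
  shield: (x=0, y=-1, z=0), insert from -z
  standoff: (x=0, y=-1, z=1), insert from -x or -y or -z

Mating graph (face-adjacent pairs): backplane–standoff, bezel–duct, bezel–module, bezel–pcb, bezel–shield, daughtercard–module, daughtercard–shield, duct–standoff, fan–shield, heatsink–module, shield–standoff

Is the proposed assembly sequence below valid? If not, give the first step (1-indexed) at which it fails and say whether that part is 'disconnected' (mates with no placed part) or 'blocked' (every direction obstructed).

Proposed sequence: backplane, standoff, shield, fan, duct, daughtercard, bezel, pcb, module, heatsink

1. backplane@(1, -1, 1) [-z clear] — {backplane}
2. standoff@(0, -1, 1) [-x clear] — {backplane, standoff}
3. shield@(0, -1, 0) [-z clear] — {backplane, shield, standoff}
4. fan@(0, 0, 0) [+y clear] — {backplane, fan, shield, standoff}
5. duct@(0, -2, 1) [+x clear] — {backplane, duct, fan, shield, standoff}
6. daughtercard@(0, -1, -1) [-x clear] — {backplane, daughtercard, duct, fan, shield, standoff}
7. bezel@(0, -2, 0) [+x clear] — {backplane, bezel, daughtercard, duct, fan, shield, standoff}
8. pcb@(0, -3, 0) [-x clear] — {backplane, bezel, daughtercard, duct, fan, pcb, shield, standoff}
9. module@(0, -2, -1) [-x clear] — {backplane, bezel, daughtercard, duct, fan, module, pcb, shield, standoff}
10. heatsink@(0, -2, -2) [-x clear] — {backplane, bezel, daughtercard, duct, fan, heatsink, module, pcb, shield, standoff}

Valid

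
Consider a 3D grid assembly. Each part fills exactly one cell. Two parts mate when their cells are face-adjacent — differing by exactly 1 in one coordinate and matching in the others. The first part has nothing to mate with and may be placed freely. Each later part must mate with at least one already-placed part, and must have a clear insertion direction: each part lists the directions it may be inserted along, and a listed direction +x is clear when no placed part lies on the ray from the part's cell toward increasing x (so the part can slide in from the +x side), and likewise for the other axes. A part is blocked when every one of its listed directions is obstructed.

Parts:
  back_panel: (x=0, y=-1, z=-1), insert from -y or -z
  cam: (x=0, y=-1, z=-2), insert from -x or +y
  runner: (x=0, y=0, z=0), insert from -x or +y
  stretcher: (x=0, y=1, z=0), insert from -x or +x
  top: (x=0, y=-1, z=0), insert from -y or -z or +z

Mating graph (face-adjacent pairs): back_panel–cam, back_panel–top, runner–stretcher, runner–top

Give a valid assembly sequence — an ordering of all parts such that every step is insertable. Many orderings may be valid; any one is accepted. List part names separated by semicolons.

1. back_panel@(0, -1, -1) [-y clear] — {back_panel}
2. cam@(0, -1, -2) [-x clear] — {back_panel, cam}
3. top@(0, -1, 0) [-y clear] — {back_panel, cam, top}
4. runner@(0, 0, 0) [-x clear] — {back_panel, cam, runner, top}
5. stretcher@(0, 1, 0) [-x clear] — {back_panel, cam, runner, stretcher, top}

back_panel; cam; top; runner; stretcher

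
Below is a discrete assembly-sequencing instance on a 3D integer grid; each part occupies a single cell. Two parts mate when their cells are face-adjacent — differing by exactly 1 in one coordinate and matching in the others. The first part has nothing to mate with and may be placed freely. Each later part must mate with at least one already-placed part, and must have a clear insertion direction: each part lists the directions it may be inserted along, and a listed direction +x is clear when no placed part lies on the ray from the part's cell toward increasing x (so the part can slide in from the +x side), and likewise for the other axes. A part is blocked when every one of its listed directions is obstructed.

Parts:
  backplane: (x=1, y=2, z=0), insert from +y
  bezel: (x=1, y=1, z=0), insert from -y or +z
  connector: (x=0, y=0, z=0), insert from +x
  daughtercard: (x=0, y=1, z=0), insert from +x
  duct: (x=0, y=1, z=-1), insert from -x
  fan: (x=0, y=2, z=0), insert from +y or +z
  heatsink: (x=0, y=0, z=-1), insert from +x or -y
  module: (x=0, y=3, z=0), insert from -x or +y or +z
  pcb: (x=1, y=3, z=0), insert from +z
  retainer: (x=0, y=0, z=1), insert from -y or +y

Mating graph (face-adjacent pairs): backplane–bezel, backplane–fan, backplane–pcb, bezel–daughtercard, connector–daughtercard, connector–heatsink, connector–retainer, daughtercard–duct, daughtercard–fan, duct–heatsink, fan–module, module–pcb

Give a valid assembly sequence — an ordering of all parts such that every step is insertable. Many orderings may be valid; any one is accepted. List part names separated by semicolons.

connector; daughtercard; duct; heatsink; bezel; retainer; fan; module; backplane; pcb

1. connector@(0, 0, 0) [+x clear] — {connector}
2. daughtercard@(0, 1, 0) [+x clear] — {connector, daughtercard}
3. duct@(0, 1, -1) [-x clear] — {connector, daughtercard, duct}
4. heatsink@(0, 0, -1) [+x clear] — {connector, daughtercard, duct, heatsink}
5. bezel@(1, 1, 0) [-y clear] — {bezel, connector, daughtercard, duct, heatsink}
6. retainer@(0, 0, 1) [-y clear] — {bezel, connector, daughtercard, duct, heatsink, retainer}
7. fan@(0, 2, 0) [+y clear] — {bezel, connector, daughtercard, duct, fan, heatsink, retainer}
8. module@(0, 3, 0) [-x clear] — {bezel, connector, daughtercard, duct, fan, heatsink, module, retainer}
9. backplane@(1, 2, 0) [+y clear] — {backplane, bezel, connector, daughtercard, duct, fan, heatsink, module, retainer}
10. pcb@(1, 3, 0) [+z clear] — {backplane, bezel, connector, daughtercard, duct, fan, heatsink, module, pcb, retainer}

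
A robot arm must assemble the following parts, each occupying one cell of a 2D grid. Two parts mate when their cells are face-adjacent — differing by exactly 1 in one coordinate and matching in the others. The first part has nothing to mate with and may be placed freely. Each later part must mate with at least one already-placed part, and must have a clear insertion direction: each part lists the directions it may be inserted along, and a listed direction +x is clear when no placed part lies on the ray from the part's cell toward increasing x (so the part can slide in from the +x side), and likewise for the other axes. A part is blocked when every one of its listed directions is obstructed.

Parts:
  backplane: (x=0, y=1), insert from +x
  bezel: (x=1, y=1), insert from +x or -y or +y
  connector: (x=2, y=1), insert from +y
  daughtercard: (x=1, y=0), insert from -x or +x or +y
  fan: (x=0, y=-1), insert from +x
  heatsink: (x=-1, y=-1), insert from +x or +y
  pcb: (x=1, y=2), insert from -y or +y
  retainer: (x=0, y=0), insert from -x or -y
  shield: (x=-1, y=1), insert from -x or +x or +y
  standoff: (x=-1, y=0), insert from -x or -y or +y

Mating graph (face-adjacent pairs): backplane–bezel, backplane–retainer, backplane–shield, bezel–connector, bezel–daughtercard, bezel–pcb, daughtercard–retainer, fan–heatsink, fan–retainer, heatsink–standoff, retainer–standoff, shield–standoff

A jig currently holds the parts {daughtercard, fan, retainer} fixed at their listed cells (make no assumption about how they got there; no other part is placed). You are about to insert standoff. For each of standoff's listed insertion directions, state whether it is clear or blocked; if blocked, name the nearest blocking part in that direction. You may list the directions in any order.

+y: clear; -x: clear; -y: clear

-x: ray from standoff(-1, 0) has no placed part ⇒ clear
-y: ray from standoff(-1, 0) has no placed part ⇒ clear
+y: ray from standoff(-1, 0) has no placed part ⇒ clear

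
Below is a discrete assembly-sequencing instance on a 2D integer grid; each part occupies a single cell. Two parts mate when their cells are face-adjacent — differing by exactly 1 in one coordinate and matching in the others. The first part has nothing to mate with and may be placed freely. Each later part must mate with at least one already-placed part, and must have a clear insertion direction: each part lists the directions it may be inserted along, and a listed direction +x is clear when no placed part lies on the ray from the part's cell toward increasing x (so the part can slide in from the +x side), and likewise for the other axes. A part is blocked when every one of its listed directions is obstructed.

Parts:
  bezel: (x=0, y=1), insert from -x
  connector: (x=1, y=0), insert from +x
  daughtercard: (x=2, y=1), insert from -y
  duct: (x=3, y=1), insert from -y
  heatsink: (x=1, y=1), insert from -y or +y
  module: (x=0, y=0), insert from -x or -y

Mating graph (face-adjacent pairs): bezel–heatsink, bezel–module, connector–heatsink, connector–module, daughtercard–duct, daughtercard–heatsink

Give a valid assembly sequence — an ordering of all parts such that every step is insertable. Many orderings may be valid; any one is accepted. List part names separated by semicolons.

daughtercard; heatsink; bezel; module; duct; connector

1. daughtercard@(2, 1) [-y clear] — {daughtercard}
2. heatsink@(1, 1) [-y clear] — {daughtercard, heatsink}
3. bezel@(0, 1) [-x clear] — {bezel, daughtercard, heatsink}
4. module@(0, 0) [-x clear] — {bezel, daughtercard, heatsink, module}
5. duct@(3, 1) [-y clear] — {bezel, daughtercard, duct, heatsink, module}
6. connector@(1, 0) [+x clear] — {bezel, connector, daughtercard, duct, heatsink, module}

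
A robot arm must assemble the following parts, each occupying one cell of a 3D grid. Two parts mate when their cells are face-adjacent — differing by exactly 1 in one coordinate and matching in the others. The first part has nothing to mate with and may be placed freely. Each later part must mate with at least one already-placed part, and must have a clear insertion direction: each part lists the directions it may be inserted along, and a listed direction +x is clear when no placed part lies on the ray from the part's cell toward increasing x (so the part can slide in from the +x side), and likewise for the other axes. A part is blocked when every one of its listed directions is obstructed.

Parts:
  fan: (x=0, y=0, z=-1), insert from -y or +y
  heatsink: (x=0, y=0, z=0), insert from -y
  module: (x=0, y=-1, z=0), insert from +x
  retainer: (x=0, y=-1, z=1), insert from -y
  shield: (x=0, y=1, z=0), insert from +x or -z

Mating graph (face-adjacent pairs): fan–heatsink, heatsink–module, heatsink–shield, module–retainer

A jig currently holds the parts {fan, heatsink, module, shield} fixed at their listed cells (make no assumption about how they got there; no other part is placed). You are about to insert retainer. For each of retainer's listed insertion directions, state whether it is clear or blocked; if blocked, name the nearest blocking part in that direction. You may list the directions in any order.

-y: clear

-y: ray from retainer(0, -1, 1) has no placed part ⇒ clear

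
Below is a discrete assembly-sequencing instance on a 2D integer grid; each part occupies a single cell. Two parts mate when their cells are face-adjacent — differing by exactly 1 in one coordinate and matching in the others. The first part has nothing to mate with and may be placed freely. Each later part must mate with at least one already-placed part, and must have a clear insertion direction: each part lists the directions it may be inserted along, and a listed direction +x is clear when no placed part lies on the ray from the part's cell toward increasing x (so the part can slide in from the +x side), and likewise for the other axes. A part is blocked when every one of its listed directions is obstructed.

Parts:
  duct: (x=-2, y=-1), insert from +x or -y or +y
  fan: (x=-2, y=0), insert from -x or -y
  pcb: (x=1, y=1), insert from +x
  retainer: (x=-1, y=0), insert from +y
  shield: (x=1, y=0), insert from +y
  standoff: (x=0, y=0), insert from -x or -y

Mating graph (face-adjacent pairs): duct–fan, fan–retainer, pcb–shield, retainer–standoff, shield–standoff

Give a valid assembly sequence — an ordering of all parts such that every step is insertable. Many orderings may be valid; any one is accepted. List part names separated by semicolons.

1. standoff@(0, 0) [-x clear] — {standoff}
2. shield@(1, 0) [+y clear] — {shield, standoff}
3. pcb@(1, 1) [+x clear] — {pcb, shield, standoff}
4. retainer@(-1, 0) [+y clear] — {pcb, retainer, shield, standoff}
5. fan@(-2, 0) [-x clear] — {fan, pcb, retainer, shield, standoff}
6. duct@(-2, -1) [+x clear] — {duct, fan, pcb, retainer, shield, standoff}

standoff; shield; pcb; retainer; fan; duct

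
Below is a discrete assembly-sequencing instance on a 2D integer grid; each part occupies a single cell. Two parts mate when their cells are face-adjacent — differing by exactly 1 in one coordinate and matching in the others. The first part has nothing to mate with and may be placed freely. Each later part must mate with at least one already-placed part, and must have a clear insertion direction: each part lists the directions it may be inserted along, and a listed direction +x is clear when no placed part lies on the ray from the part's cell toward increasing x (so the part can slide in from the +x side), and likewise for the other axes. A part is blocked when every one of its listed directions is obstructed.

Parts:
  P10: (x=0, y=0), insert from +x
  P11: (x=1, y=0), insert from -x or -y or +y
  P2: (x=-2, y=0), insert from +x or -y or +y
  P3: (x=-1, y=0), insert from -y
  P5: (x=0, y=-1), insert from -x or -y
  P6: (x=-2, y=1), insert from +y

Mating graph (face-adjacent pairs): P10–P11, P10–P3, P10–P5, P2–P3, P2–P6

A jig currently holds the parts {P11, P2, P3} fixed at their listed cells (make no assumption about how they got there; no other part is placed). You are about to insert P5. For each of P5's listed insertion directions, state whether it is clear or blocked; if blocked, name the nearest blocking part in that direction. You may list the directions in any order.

-x: ray from P5(0, -1) has no placed part ⇒ clear
-y: ray from P5(0, -1) has no placed part ⇒ clear

-x: clear; -y: clear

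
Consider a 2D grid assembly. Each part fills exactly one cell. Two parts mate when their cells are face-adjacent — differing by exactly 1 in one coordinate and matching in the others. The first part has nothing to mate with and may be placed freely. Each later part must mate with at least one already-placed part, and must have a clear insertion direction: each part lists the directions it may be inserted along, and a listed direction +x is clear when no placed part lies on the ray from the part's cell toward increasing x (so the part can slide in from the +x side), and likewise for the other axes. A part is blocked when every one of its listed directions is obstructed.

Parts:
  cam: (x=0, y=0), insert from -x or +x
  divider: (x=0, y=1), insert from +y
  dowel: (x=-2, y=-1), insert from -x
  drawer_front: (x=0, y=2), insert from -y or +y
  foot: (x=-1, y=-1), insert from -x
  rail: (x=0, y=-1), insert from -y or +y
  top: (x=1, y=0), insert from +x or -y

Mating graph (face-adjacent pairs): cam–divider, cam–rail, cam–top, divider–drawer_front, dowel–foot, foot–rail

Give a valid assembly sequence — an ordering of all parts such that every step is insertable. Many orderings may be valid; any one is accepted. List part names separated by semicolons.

1. cam@(0, 0) [-x clear] — {cam}
2. top@(1, 0) [+x clear] — {cam, top}
3. divider@(0, 1) [+y clear] — {cam, divider, top}
4. rail@(0, -1) [-y clear] — {cam, divider, rail, top}
5. foot@(-1, -1) [-x clear] — {cam, divider, foot, rail, top}
6. dowel@(-2, -1) [-x clear] — {cam, divider, dowel, foot, rail, top}
7. drawer_front@(0, 2) [+y clear] — {cam, divider, dowel, drawer_front, foot, rail, top}

cam; top; divider; rail; foot; dowel; drawer_front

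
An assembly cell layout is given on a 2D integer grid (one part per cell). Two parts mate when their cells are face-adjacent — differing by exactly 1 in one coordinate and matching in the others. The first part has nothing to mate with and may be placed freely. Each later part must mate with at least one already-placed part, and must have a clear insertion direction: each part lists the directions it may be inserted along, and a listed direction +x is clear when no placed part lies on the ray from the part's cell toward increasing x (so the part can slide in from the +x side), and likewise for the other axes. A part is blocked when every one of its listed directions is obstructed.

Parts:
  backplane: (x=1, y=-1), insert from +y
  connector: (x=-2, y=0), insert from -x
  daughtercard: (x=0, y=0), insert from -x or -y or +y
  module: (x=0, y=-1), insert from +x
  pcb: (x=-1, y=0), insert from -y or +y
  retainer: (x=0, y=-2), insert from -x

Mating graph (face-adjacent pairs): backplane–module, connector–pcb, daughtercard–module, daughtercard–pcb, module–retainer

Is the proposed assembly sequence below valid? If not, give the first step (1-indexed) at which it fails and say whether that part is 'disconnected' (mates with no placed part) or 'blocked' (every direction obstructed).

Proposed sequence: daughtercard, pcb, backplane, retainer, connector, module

1. daughtercard@(0, 0) [-x clear] — {daughtercard}
2. pcb@(-1, 0) [-y clear] — {daughtercard, pcb}
3. backplane@(1, -1) — no placed neighbour ⇒ disconnected

Invalid at step 3 (disconnected)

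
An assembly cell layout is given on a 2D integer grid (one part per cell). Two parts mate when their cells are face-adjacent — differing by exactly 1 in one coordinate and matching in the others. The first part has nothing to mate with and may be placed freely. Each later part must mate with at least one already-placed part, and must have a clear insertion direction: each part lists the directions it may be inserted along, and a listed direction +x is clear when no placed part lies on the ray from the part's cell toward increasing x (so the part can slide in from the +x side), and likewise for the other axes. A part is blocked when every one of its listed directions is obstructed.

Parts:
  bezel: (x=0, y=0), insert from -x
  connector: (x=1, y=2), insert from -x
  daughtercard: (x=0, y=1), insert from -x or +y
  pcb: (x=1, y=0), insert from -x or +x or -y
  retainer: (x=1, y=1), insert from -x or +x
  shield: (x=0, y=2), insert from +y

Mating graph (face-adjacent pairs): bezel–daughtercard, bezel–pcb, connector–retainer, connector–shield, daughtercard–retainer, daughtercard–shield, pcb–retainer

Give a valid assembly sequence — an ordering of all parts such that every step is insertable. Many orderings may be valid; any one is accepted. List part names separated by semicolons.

connector; shield; daughtercard; retainer; pcb; bezel

1. connector@(1, 2) [-x clear] — {connector}
2. shield@(0, 2) [+y clear] — {connector, shield}
3. daughtercard@(0, 1) [-x clear] — {connector, daughtercard, shield}
4. retainer@(1, 1) [+x clear] — {connector, daughtercard, retainer, shield}
5. pcb@(1, 0) [-x clear] — {connector, daughtercard, pcb, retainer, shield}
6. bezel@(0, 0) [-x clear] — {bezel, connector, daughtercard, pcb, retainer, shield}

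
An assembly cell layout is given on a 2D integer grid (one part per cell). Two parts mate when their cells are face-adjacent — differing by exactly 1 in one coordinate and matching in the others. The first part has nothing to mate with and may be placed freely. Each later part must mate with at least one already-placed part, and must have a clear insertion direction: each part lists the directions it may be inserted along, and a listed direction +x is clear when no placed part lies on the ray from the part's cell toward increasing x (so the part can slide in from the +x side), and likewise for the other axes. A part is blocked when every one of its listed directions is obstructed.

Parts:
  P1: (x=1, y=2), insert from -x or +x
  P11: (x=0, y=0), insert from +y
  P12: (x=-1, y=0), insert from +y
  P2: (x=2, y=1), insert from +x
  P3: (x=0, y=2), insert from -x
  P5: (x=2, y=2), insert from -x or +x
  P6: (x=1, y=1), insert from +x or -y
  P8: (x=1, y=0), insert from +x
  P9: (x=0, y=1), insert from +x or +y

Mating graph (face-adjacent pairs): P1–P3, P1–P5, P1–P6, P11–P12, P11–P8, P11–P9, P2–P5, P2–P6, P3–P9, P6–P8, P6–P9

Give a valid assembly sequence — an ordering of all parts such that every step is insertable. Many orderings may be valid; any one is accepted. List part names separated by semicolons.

P1; P6; P2; P5; P8; P11; P9; P3; P12

1. P1@(1, 2) [-x clear] — {P1}
2. P6@(1, 1) [+x clear] — {P1, P6}
3. P2@(2, 1) [+x clear] — {P1, P2, P6}
4. P5@(2, 2) [+x clear] — {P1, P2, P5, P6}
5. P8@(1, 0) [+x clear] — {P1, P2, P5, P6, P8}
6. P11@(0, 0) [+y clear] — {P1, P11, P2, P5, P6, P8}
7. P9@(0, 1) [+y clear] — {P1, P11, P2, P5, P6, P8, P9}
8. P3@(0, 2) [-x clear] — {P1, P11, P2, P3, P5, P6, P8, P9}
9. P12@(-1, 0) [+y clear] — {P1, P11, P12, P2, P3, P5, P6, P8, P9}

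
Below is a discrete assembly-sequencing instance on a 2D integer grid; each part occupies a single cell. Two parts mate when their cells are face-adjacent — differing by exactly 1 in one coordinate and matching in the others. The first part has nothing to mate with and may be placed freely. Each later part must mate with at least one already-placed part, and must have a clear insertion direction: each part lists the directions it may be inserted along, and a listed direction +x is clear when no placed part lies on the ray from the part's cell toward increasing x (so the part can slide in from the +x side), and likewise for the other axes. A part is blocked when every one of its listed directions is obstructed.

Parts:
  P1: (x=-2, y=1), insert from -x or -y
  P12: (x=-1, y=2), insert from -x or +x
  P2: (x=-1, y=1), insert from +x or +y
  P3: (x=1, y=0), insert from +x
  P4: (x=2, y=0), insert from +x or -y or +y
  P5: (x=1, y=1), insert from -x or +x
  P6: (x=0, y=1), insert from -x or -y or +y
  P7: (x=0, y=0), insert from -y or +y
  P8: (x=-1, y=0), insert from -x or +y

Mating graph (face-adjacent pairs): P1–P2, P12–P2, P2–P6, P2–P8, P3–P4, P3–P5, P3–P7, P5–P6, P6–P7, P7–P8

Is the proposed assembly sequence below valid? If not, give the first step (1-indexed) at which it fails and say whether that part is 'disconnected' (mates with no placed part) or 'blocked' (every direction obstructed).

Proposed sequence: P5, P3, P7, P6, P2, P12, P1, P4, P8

1. P5@(1, 1) [-x clear] — {P5}
2. P3@(1, 0) [+x clear] — {P3, P5}
3. P7@(0, 0) [-y clear] — {P3, P5, P7}
4. P6@(0, 1) [-x clear] — {P3, P5, P6, P7}
5. P2@(-1, 1) [+y clear] — {P2, P3, P5, P6, P7}
6. P12@(-1, 2) [-x clear] — {P12, P2, P3, P5, P6, P7}
7. P1@(-2, 1) [-x clear] — {P1, P12, P2, P3, P5, P6, P7}
8. P4@(2, 0) [+x clear] — {P1, P12, P2, P3, P4, P5, P6, P7}
9. P8@(-1, 0) [-x clear] — {P1, P12, P2, P3, P4, P5, P6, P7, P8}

Valid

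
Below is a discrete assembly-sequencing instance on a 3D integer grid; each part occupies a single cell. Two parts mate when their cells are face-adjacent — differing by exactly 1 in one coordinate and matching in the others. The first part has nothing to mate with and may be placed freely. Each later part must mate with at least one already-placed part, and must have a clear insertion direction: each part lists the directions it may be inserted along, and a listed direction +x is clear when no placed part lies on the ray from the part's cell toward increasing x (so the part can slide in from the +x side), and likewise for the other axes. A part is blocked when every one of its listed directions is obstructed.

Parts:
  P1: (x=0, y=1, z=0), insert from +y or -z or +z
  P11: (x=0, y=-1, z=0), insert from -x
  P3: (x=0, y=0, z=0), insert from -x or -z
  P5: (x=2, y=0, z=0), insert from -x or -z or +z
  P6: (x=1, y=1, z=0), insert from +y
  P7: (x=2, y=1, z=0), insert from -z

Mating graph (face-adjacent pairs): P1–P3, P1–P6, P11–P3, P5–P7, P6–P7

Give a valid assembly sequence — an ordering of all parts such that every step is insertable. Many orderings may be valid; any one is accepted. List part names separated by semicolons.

P6; P1; P3; P11; P7; P5

1. P6@(1, 1, 0) [+y clear] — {P6}
2. P1@(0, 1, 0) [+y clear] — {P1, P6}
3. P3@(0, 0, 0) [-x clear] — {P1, P3, P6}
4. P11@(0, -1, 0) [-x clear] — {P1, P11, P3, P6}
5. P7@(2, 1, 0) [-z clear] — {P1, P11, P3, P6, P7}
6. P5@(2, 0, 0) [-z clear] — {P1, P11, P3, P5, P6, P7}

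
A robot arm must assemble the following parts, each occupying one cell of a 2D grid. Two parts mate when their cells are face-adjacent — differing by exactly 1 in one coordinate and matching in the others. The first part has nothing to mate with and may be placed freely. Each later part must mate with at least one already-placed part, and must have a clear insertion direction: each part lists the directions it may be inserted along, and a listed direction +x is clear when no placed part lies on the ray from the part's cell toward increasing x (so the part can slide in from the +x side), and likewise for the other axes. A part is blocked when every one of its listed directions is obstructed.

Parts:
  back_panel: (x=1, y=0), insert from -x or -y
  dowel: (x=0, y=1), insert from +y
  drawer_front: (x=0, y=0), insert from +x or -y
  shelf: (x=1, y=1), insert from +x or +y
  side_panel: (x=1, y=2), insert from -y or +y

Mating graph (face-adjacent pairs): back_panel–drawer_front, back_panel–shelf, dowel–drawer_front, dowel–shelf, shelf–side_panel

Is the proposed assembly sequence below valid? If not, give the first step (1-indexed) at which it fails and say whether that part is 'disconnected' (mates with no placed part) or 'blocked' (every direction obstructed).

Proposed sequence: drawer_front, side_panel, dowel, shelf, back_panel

Invalid at step 2 (disconnected)

1. drawer_front@(0, 0) [+x clear] — {drawer_front}
2. side_panel@(1, 2) — no placed neighbour ⇒ disconnected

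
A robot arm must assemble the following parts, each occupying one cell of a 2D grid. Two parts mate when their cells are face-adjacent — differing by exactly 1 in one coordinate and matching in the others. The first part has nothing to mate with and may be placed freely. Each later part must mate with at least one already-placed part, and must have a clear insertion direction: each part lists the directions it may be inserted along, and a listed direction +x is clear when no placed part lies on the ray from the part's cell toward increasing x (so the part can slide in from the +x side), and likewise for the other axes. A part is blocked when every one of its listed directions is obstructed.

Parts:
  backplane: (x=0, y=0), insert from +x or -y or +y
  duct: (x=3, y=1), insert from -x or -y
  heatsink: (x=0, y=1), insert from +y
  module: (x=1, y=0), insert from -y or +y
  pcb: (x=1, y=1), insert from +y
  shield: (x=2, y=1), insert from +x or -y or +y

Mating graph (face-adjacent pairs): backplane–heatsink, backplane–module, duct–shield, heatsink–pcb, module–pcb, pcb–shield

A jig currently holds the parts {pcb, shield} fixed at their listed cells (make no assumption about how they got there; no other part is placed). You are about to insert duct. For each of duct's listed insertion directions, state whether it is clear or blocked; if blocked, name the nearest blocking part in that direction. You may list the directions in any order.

-x: blocked by shield; -y: clear

-x: nearest on ray is shield@(2, 1) ⇒ blocked
-y: ray from duct(3, 1) has no placed part ⇒ clear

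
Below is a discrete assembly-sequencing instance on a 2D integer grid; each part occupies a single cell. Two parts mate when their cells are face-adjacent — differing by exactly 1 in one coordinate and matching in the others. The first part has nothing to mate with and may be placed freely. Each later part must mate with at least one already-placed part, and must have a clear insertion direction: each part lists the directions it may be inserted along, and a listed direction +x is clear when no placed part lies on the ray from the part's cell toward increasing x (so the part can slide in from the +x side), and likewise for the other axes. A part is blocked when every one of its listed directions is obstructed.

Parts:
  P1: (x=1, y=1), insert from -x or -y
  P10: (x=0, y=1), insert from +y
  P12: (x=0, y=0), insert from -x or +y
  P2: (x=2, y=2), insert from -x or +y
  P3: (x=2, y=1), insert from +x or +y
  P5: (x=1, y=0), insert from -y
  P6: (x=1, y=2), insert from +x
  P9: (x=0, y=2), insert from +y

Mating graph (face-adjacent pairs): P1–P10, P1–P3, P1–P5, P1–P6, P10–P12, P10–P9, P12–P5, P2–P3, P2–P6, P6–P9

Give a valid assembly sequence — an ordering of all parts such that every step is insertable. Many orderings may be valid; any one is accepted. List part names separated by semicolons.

P1; P5; P10; P9; P12; P3; P6; P2

1. P1@(1, 1) [-x clear] — {P1}
2. P5@(1, 0) [-y clear] — {P1, P5}
3. P10@(0, 1) [+y clear] — {P1, P10, P5}
4. P9@(0, 2) [+y clear] — {P1, P10, P5, P9}
5. P12@(0, 0) [-x clear] — {P1, P10, P12, P5, P9}
6. P3@(2, 1) [+x clear] — {P1, P10, P12, P3, P5, P9}
7. P6@(1, 2) [+x clear] — {P1, P10, P12, P3, P5, P6, P9}
8. P2@(2, 2) [+y clear] — {P1, P10, P12, P2, P3, P5, P6, P9}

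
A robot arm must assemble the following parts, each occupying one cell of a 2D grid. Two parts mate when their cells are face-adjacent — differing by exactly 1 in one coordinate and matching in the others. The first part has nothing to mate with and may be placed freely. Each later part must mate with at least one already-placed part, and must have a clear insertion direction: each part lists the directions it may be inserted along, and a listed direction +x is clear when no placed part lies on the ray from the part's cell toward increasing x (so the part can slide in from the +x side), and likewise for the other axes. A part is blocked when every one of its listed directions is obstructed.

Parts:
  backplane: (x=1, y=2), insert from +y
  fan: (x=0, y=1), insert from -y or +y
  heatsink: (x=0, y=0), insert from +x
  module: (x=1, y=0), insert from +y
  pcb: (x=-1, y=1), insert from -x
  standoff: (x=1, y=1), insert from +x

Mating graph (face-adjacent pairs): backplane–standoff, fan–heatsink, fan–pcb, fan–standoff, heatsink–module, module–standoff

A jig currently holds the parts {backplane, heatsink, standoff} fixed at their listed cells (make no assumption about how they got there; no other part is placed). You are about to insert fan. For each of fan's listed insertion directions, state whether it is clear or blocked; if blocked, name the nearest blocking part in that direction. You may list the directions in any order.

-y: nearest on ray is heatsink@(0, 0) ⇒ blocked
+y: ray from fan(0, 1) has no placed part ⇒ clear

+y: clear; -y: blocked by heatsink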